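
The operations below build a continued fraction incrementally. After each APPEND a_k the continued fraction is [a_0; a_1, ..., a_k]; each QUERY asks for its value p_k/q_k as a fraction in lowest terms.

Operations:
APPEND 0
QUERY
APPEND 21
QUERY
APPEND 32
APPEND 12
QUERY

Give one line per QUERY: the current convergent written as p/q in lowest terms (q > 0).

0/1
1/21
385/8097

APPEND 0: p_0 = 0·1 + 0 = 0, q_0 = 0·0 + 1 = 1 → 0/1
APPEND 21: p_1 = 21·0 + 1 = 1, q_1 = 21·1 + 0 = 21 → 1/21
APPEND 32: p_2 = 32·1 + 0 = 32, q_2 = 32·21 + 1 = 673 → 32/673
APPEND 12: p_3 = 12·32 + 1 = 385, q_3 = 12·673 + 21 = 8097 → 385/8097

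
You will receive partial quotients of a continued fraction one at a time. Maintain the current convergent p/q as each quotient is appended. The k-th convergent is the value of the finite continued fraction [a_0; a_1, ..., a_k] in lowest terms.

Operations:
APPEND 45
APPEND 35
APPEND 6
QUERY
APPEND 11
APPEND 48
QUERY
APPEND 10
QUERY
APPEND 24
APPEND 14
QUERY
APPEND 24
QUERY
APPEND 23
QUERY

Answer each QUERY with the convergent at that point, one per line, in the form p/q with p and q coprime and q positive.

9501/211
5101677/113299
51122857/1135346
17299826287/384197788
416427881133/9248108515
9595141092346/213090693633

APPEND 45: p_0 = 45·1 + 0 = 45, q_0 = 45·0 + 1 = 1 → 45/1
APPEND 35: p_1 = 35·45 + 1 = 1576, q_1 = 35·1 + 0 = 35 → 1576/35
APPEND 6: p_2 = 6·1576 + 45 = 9501, q_2 = 6·35 + 1 = 211 → 9501/211
APPEND 11: p_3 = 11·9501 + 1576 = 106087, q_3 = 11·211 + 35 = 2356 → 106087/2356
APPEND 48: p_4 = 48·106087 + 9501 = 5101677, q_4 = 48·2356 + 211 = 113299 → 5101677/113299
APPEND 10: p_5 = 10·5101677 + 106087 = 51122857, q_5 = 10·113299 + 2356 = 1135346 → 51122857/1135346
APPEND 24: p_6 = 24·51122857 + 5101677 = 1232050245, q_6 = 24·1135346 + 113299 = 27361603 → 1232050245/27361603
APPEND 14: p_7 = 14·1232050245 + 51122857 = 17299826287, q_7 = 14·27361603 + 1135346 = 384197788 → 17299826287/384197788
APPEND 24: p_8 = 24·17299826287 + 1232050245 = 416427881133, q_8 = 24·384197788 + 27361603 = 9248108515 → 416427881133/9248108515
APPEND 23: p_9 = 23·416427881133 + 17299826287 = 9595141092346, q_9 = 23·9248108515 + 384197788 = 213090693633 → 9595141092346/213090693633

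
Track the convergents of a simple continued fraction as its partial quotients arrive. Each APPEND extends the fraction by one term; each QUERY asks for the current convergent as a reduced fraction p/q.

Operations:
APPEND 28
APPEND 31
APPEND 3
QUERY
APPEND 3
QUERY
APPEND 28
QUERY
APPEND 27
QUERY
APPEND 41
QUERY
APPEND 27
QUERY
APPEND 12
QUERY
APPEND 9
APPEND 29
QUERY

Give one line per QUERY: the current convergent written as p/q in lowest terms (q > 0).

APPEND 28: p_0 = 28·1 + 0 = 28, q_0 = 28·0 + 1 = 1 → 28/1
APPEND 31: p_1 = 31·28 + 1 = 869, q_1 = 31·1 + 0 = 31 → 869/31
APPEND 3: p_2 = 3·869 + 28 = 2635, q_2 = 3·31 + 1 = 94 → 2635/94
APPEND 3: p_3 = 3·2635 + 869 = 8774, q_3 = 3·94 + 31 = 313 → 8774/313
APPEND 28: p_4 = 28·8774 + 2635 = 248307, q_4 = 28·313 + 94 = 8858 → 248307/8858
APPEND 27: p_5 = 27·248307 + 8774 = 6713063, q_5 = 27·8858 + 313 = 239479 → 6713063/239479
APPEND 41: p_6 = 41·6713063 + 248307 = 275483890, q_6 = 41·239479 + 8858 = 9827497 → 275483890/9827497
APPEND 27: p_7 = 27·275483890 + 6713063 = 7444778093, q_7 = 27·9827497 + 239479 = 265581898 → 7444778093/265581898
APPEND 12: p_8 = 12·7444778093 + 275483890 = 89612821006, q_8 = 12·265581898 + 9827497 = 3196810273 → 89612821006/3196810273
APPEND 9: p_9 = 9·89612821006 + 7444778093 = 813960167147, q_9 = 9·3196810273 + 265581898 = 29036874355 → 813960167147/29036874355
APPEND 29: p_10 = 29·813960167147 + 89612821006 = 23694457668269, q_10 = 29·29036874355 + 3196810273 = 845266166568 → 23694457668269/845266166568

2635/94
8774/313
248307/8858
6713063/239479
275483890/9827497
7444778093/265581898
89612821006/3196810273
23694457668269/845266166568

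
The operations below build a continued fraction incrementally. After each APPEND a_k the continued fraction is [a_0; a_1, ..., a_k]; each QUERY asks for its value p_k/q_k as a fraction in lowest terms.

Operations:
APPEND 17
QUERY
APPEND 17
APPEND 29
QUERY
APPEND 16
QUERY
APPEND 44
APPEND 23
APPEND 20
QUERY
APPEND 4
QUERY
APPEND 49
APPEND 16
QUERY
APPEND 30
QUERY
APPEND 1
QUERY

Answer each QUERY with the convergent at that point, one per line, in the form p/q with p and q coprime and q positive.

APPEND 17: p_0 = 17·1 + 0 = 17, q_0 = 17·0 + 1 = 1 → 17/1
APPEND 17: p_1 = 17·17 + 1 = 290, q_1 = 17·1 + 0 = 17 → 290/17
APPEND 29: p_2 = 29·290 + 17 = 8427, q_2 = 29·17 + 1 = 494 → 8427/494
APPEND 16: p_3 = 16·8427 + 290 = 135122, q_3 = 16·494 + 17 = 7921 → 135122/7921
APPEND 44: p_4 = 44·135122 + 8427 = 5953795, q_4 = 44·7921 + 494 = 349018 → 5953795/349018
APPEND 23: p_5 = 23·5953795 + 135122 = 137072407, q_5 = 23·349018 + 7921 = 8035335 → 137072407/8035335
APPEND 20: p_6 = 20·137072407 + 5953795 = 2747401935, q_6 = 20·8035335 + 349018 = 161055718 → 2747401935/161055718
APPEND 4: p_7 = 4·2747401935 + 137072407 = 11126680147, q_7 = 4·161055718 + 8035335 = 652258207 → 11126680147/652258207
APPEND 49: p_8 = 49·11126680147 + 2747401935 = 547954729138, q_8 = 49·652258207 + 161055718 = 32121707861 → 547954729138/32121707861
APPEND 16: p_9 = 16·547954729138 + 11126680147 = 8778402346355, q_9 = 16·32121707861 + 652258207 = 514599583983 → 8778402346355/514599583983
APPEND 30: p_10 = 30·8778402346355 + 547954729138 = 263900025119788, q_10 = 30·514599583983 + 32121707861 = 15470109227351 → 263900025119788/15470109227351
APPEND 1: p_11 = 1·263900025119788 + 8778402346355 = 272678427466143, q_11 = 1·15470109227351 + 514599583983 = 15984708811334 → 272678427466143/15984708811334

17/1
8427/494
135122/7921
2747401935/161055718
11126680147/652258207
8778402346355/514599583983
263900025119788/15470109227351
272678427466143/15984708811334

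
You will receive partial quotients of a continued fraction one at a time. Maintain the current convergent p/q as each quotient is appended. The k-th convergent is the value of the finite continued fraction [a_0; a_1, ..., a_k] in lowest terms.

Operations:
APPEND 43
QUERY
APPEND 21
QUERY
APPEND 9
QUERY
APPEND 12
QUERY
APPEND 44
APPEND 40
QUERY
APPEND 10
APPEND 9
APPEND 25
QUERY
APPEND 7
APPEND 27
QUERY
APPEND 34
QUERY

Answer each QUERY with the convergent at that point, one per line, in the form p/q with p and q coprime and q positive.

APPEND 43: p_0 = 43·1 + 0 = 43, q_0 = 43·0 + 1 = 1 → 43/1
APPEND 21: p_1 = 21·43 + 1 = 904, q_1 = 21·1 + 0 = 21 → 904/21
APPEND 9: p_2 = 9·904 + 43 = 8179, q_2 = 9·21 + 1 = 190 → 8179/190
APPEND 12: p_3 = 12·8179 + 904 = 99052, q_3 = 12·190 + 21 = 2301 → 99052/2301
APPEND 44: p_4 = 44·99052 + 8179 = 4366467, q_4 = 44·2301 + 190 = 101434 → 4366467/101434
APPEND 40: p_5 = 40·4366467 + 99052 = 174757732, q_5 = 40·101434 + 2301 = 4059661 → 174757732/4059661
APPEND 10: p_6 = 10·174757732 + 4366467 = 1751943787, q_6 = 10·4059661 + 101434 = 40698044 → 1751943787/40698044
APPEND 9: p_7 = 9·1751943787 + 174757732 = 15942251815, q_7 = 9·40698044 + 4059661 = 370342057 → 15942251815/370342057
APPEND 25: p_8 = 25·15942251815 + 1751943787 = 400308239162, q_8 = 25·370342057 + 40698044 = 9299249469 → 400308239162/9299249469
APPEND 7: p_9 = 7·400308239162 + 15942251815 = 2818099925949, q_9 = 7·9299249469 + 370342057 = 65465088340 → 2818099925949/65465088340
APPEND 27: p_10 = 27·2818099925949 + 400308239162 = 76489006239785, q_10 = 27·65465088340 + 9299249469 = 1776856634649 → 76489006239785/1776856634649
APPEND 34: p_11 = 34·76489006239785 + 2818099925949 = 2603444312078639, q_11 = 34·1776856634649 + 65465088340 = 60478590666406 → 2603444312078639/60478590666406

43/1
904/21
8179/190
99052/2301
174757732/4059661
400308239162/9299249469
76489006239785/1776856634649
2603444312078639/60478590666406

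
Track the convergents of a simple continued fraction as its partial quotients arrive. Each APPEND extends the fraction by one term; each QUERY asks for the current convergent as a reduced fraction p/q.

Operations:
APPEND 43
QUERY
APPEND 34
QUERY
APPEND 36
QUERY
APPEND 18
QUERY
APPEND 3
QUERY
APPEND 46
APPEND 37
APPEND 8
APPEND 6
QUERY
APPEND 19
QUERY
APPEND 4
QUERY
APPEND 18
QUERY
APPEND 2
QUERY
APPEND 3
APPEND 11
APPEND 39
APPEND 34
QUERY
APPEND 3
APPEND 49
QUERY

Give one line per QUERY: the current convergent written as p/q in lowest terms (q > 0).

43/1
1463/34
52711/1225
950261/22084
2903494/67477
244817752921/5689547667
4691510295996/109030375211
19010858936905/441811048511
346886971160286/8061629248409
712784801257477/16565069545329
37307431987909254406/867022142373249459
5575226101735605037825/129567869493366267371

APPEND 43: p_0 = 43·1 + 0 = 43, q_0 = 43·0 + 1 = 1 → 43/1
APPEND 34: p_1 = 34·43 + 1 = 1463, q_1 = 34·1 + 0 = 34 → 1463/34
APPEND 36: p_2 = 36·1463 + 43 = 52711, q_2 = 36·34 + 1 = 1225 → 52711/1225
APPEND 18: p_3 = 18·52711 + 1463 = 950261, q_3 = 18·1225 + 34 = 22084 → 950261/22084
APPEND 3: p_4 = 3·950261 + 52711 = 2903494, q_4 = 3·22084 + 1225 = 67477 → 2903494/67477
APPEND 46: p_5 = 46·2903494 + 950261 = 134510985, q_5 = 46·67477 + 22084 = 3126026 → 134510985/3126026
APPEND 37: p_6 = 37·134510985 + 2903494 = 4979809939, q_6 = 37·3126026 + 67477 = 115730439 → 4979809939/115730439
APPEND 8: p_7 = 8·4979809939 + 134510985 = 39972990497, q_7 = 8·115730439 + 3126026 = 928969538 → 39972990497/928969538
APPEND 6: p_8 = 6·39972990497 + 4979809939 = 244817752921, q_8 = 6·928969538 + 115730439 = 5689547667 → 244817752921/5689547667
APPEND 19: p_9 = 19·244817752921 + 39972990497 = 4691510295996, q_9 = 19·5689547667 + 928969538 = 109030375211 → 4691510295996/109030375211
APPEND 4: p_10 = 4·4691510295996 + 244817752921 = 19010858936905, q_10 = 4·109030375211 + 5689547667 = 441811048511 → 19010858936905/441811048511
APPEND 18: p_11 = 18·19010858936905 + 4691510295996 = 346886971160286, q_11 = 18·441811048511 + 109030375211 = 8061629248409 → 346886971160286/8061629248409
APPEND 2: p_12 = 2·346886971160286 + 19010858936905 = 712784801257477, q_12 = 2·8061629248409 + 441811048511 = 16565069545329 → 712784801257477/16565069545329
APPEND 3: p_13 = 3·712784801257477 + 346886971160286 = 2485241374932717, q_13 = 3·16565069545329 + 8061629248409 = 57756837884396 → 2485241374932717/57756837884396
APPEND 11: p_14 = 11·2485241374932717 + 712784801257477 = 28050439925517364, q_14 = 11·57756837884396 + 16565069545329 = 651890286273685 → 28050439925517364/651890286273685
APPEND 39: p_15 = 39·28050439925517364 + 2485241374932717 = 1096452398470109913, q_15 = 39·651890286273685 + 57756837884396 = 25481478002558111 → 1096452398470109913/25481478002558111
APPEND 34: p_16 = 34·1096452398470109913 + 28050439925517364 = 37307431987909254406, q_16 = 34·25481478002558111 + 651890286273685 = 867022142373249459 → 37307431987909254406/867022142373249459
APPEND 3: p_17 = 3·37307431987909254406 + 1096452398470109913 = 113018748362197873131, q_17 = 3·867022142373249459 + 25481478002558111 = 2626547905122306488 → 113018748362197873131/2626547905122306488
APPEND 49: p_18 = 49·113018748362197873131 + 37307431987909254406 = 5575226101735605037825, q_18 = 49·2626547905122306488 + 867022142373249459 = 129567869493366267371 → 5575226101735605037825/129567869493366267371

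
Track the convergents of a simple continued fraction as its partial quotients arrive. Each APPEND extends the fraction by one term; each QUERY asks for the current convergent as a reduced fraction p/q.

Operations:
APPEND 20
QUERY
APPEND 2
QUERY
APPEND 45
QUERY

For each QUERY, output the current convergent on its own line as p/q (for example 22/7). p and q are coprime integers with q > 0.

APPEND 20: p_0 = 20·1 + 0 = 20, q_0 = 20·0 + 1 = 1 → 20/1
APPEND 2: p_1 = 2·20 + 1 = 41, q_1 = 2·1 + 0 = 2 → 41/2
APPEND 45: p_2 = 45·41 + 20 = 1865, q_2 = 45·2 + 1 = 91 → 1865/91

20/1
41/2
1865/91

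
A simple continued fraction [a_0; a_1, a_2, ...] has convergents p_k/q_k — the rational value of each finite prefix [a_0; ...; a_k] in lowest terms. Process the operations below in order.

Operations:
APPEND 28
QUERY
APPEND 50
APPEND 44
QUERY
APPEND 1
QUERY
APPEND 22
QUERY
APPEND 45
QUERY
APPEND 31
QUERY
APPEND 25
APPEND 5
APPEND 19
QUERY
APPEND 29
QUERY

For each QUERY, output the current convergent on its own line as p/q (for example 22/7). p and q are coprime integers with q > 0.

APPEND 28: p_0 = 28·1 + 0 = 28, q_0 = 28·0 + 1 = 1 → 28/1
APPEND 50: p_1 = 50·28 + 1 = 1401, q_1 = 50·1 + 0 = 50 → 1401/50
APPEND 44: p_2 = 44·1401 + 28 = 61672, q_2 = 44·50 + 1 = 2201 → 61672/2201
APPEND 1: p_3 = 1·61672 + 1401 = 63073, q_3 = 1·2201 + 50 = 2251 → 63073/2251
APPEND 22: p_4 = 22·63073 + 61672 = 1449278, q_4 = 22·2251 + 2201 = 51723 → 1449278/51723
APPEND 45: p_5 = 45·1449278 + 63073 = 65280583, q_5 = 45·51723 + 2251 = 2329786 → 65280583/2329786
APPEND 31: p_6 = 31·65280583 + 1449278 = 2025147351, q_6 = 31·2329786 + 51723 = 72275089 → 2025147351/72275089
APPEND 25: p_7 = 25·2025147351 + 65280583 = 50693964358, q_7 = 25·72275089 + 2329786 = 1809207011 → 50693964358/1809207011
APPEND 5: p_8 = 5·50693964358 + 2025147351 = 255494969141, q_8 = 5·1809207011 + 72275089 = 9118310144 → 255494969141/9118310144
APPEND 19: p_9 = 19·255494969141 + 50693964358 = 4905098378037, q_9 = 19·9118310144 + 1809207011 = 175057099747 → 4905098378037/175057099747
APPEND 29: p_10 = 29·4905098378037 + 255494969141 = 142503347932214, q_10 = 29·175057099747 + 9118310144 = 5085774202807 → 142503347932214/5085774202807

28/1
61672/2201
63073/2251
1449278/51723
65280583/2329786
2025147351/72275089
4905098378037/175057099747
142503347932214/5085774202807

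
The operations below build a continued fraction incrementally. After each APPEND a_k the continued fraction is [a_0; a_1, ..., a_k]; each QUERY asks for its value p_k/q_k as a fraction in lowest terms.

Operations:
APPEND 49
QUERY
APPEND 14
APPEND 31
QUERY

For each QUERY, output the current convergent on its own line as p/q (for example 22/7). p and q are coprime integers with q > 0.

49/1
21346/435

APPEND 49: p_0 = 49·1 + 0 = 49, q_0 = 49·0 + 1 = 1 → 49/1
APPEND 14: p_1 = 14·49 + 1 = 687, q_1 = 14·1 + 0 = 14 → 687/14
APPEND 31: p_2 = 31·687 + 49 = 21346, q_2 = 31·14 + 1 = 435 → 21346/435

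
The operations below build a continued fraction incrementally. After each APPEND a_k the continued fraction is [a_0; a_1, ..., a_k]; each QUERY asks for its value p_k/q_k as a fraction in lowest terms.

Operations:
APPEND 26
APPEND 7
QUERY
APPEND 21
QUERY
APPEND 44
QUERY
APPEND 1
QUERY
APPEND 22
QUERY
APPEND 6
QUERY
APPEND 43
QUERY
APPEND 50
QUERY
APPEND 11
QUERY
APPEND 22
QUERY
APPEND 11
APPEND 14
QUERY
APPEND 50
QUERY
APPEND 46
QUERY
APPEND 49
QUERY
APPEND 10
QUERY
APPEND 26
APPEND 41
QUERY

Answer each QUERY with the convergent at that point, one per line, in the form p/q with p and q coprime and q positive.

183/7
3869/148
170419/6519
174288/6667
4004755/153193
24202818/925825
1044725929/39963668
52260499268/1999109225
575910217877/22030165143
12722285292562/486662742371
1980016963397388/75741147379507
99141369218305459/3792432689306574
4562483001005448502/174527644855481911
223660808418485282057/8555647030607920213
2241170567185858269072/85730997950934684041
2400499088332468669664161/91825756341902232600480

APPEND 26: p_0 = 26·1 + 0 = 26, q_0 = 26·0 + 1 = 1 → 26/1
APPEND 7: p_1 = 7·26 + 1 = 183, q_1 = 7·1 + 0 = 7 → 183/7
APPEND 21: p_2 = 21·183 + 26 = 3869, q_2 = 21·7 + 1 = 148 → 3869/148
APPEND 44: p_3 = 44·3869 + 183 = 170419, q_3 = 44·148 + 7 = 6519 → 170419/6519
APPEND 1: p_4 = 1·170419 + 3869 = 174288, q_4 = 1·6519 + 148 = 6667 → 174288/6667
APPEND 22: p_5 = 22·174288 + 170419 = 4004755, q_5 = 22·6667 + 6519 = 153193 → 4004755/153193
APPEND 6: p_6 = 6·4004755 + 174288 = 24202818, q_6 = 6·153193 + 6667 = 925825 → 24202818/925825
APPEND 43: p_7 = 43·24202818 + 4004755 = 1044725929, q_7 = 43·925825 + 153193 = 39963668 → 1044725929/39963668
APPEND 50: p_8 = 50·1044725929 + 24202818 = 52260499268, q_8 = 50·39963668 + 925825 = 1999109225 → 52260499268/1999109225
APPEND 11: p_9 = 11·52260499268 + 1044725929 = 575910217877, q_9 = 11·1999109225 + 39963668 = 22030165143 → 575910217877/22030165143
APPEND 22: p_10 = 22·575910217877 + 52260499268 = 12722285292562, q_10 = 22·22030165143 + 1999109225 = 486662742371 → 12722285292562/486662742371
APPEND 11: p_11 = 11·12722285292562 + 575910217877 = 140521048436059, q_11 = 11·486662742371 + 22030165143 = 5375320331224 → 140521048436059/5375320331224
APPEND 14: p_12 = 14·140521048436059 + 12722285292562 = 1980016963397388, q_12 = 14·5375320331224 + 486662742371 = 75741147379507 → 1980016963397388/75741147379507
APPEND 50: p_13 = 50·1980016963397388 + 140521048436059 = 99141369218305459, q_13 = 50·75741147379507 + 5375320331224 = 3792432689306574 → 99141369218305459/3792432689306574
APPEND 46: p_14 = 46·99141369218305459 + 1980016963397388 = 4562483001005448502, q_14 = 46·3792432689306574 + 75741147379507 = 174527644855481911 → 4562483001005448502/174527644855481911
APPEND 49: p_15 = 49·4562483001005448502 + 99141369218305459 = 223660808418485282057, q_15 = 49·174527644855481911 + 3792432689306574 = 8555647030607920213 → 223660808418485282057/8555647030607920213
APPEND 10: p_16 = 10·223660808418485282057 + 4562483001005448502 = 2241170567185858269072, q_16 = 10·8555647030607920213 + 174527644855481911 = 85730997950934684041 → 2241170567185858269072/85730997950934684041
APPEND 26: p_17 = 26·2241170567185858269072 + 223660808418485282057 = 58494095555250800277929, q_17 = 26·85730997950934684041 + 8555647030607920213 = 2237561593754909705279 → 58494095555250800277929/2237561593754909705279
APPEND 41: p_18 = 41·58494095555250800277929 + 2241170567185858269072 = 2400499088332468669664161, q_18 = 41·2237561593754909705279 + 85730997950934684041 = 91825756341902232600480 → 2400499088332468669664161/91825756341902232600480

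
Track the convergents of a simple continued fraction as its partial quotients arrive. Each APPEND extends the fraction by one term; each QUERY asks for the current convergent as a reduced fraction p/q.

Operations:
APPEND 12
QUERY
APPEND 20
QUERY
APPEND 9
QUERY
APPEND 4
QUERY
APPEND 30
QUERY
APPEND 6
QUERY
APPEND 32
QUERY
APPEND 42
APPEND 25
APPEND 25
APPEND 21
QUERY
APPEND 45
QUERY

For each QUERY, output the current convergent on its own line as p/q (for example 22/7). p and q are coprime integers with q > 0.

APPEND 12: p_0 = 12·1 + 0 = 12, q_0 = 12·0 + 1 = 1 → 12/1
APPEND 20: p_1 = 20·12 + 1 = 241, q_1 = 20·1 + 0 = 20 → 241/20
APPEND 9: p_2 = 9·241 + 12 = 2181, q_2 = 9·20 + 1 = 181 → 2181/181
APPEND 4: p_3 = 4·2181 + 241 = 8965, q_3 = 4·181 + 20 = 744 → 8965/744
APPEND 30: p_4 = 30·8965 + 2181 = 271131, q_4 = 30·744 + 181 = 22501 → 271131/22501
APPEND 6: p_5 = 6·271131 + 8965 = 1635751, q_5 = 6·22501 + 744 = 135750 → 1635751/135750
APPEND 32: p_6 = 32·1635751 + 271131 = 52615163, q_6 = 32·135750 + 22501 = 4366501 → 52615163/4366501
APPEND 42: p_7 = 42·52615163 + 1635751 = 2211472597, q_7 = 42·4366501 + 135750 = 183528792 → 2211472597/183528792
APPEND 25: p_8 = 25·2211472597 + 52615163 = 55339430088, q_8 = 25·183528792 + 4366501 = 4592586301 → 55339430088/4592586301
APPEND 25: p_9 = 25·55339430088 + 2211472597 = 1385697224797, q_9 = 25·4592586301 + 183528792 = 114998186317 → 1385697224797/114998186317
APPEND 21: p_10 = 21·1385697224797 + 55339430088 = 29154981150825, q_10 = 21·114998186317 + 4592586301 = 2419554498958 → 29154981150825/2419554498958
APPEND 45: p_11 = 45·29154981150825 + 1385697224797 = 1313359849011922, q_11 = 45·2419554498958 + 114998186317 = 108994950639427 → 1313359849011922/108994950639427

12/1
241/20
2181/181
8965/744
271131/22501
1635751/135750
52615163/4366501
29154981150825/2419554498958
1313359849011922/108994950639427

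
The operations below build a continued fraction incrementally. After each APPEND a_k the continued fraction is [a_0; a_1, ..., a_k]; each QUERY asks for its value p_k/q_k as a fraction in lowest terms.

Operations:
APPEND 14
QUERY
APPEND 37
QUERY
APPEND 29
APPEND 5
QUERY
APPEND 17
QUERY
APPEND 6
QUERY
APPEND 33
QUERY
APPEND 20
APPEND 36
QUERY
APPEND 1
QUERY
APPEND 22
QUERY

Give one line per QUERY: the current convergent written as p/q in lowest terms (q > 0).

14/1
519/37
75844/5407
1304413/92993
7902322/563365
262081039/18684038
189244912711/13491472538
194494435813/13865716663
4468122500597/318537239124

APPEND 14: p_0 = 14·1 + 0 = 14, q_0 = 14·0 + 1 = 1 → 14/1
APPEND 37: p_1 = 37·14 + 1 = 519, q_1 = 37·1 + 0 = 37 → 519/37
APPEND 29: p_2 = 29·519 + 14 = 15065, q_2 = 29·37 + 1 = 1074 → 15065/1074
APPEND 5: p_3 = 5·15065 + 519 = 75844, q_3 = 5·1074 + 37 = 5407 → 75844/5407
APPEND 17: p_4 = 17·75844 + 15065 = 1304413, q_4 = 17·5407 + 1074 = 92993 → 1304413/92993
APPEND 6: p_5 = 6·1304413 + 75844 = 7902322, q_5 = 6·92993 + 5407 = 563365 → 7902322/563365
APPEND 33: p_6 = 33·7902322 + 1304413 = 262081039, q_6 = 33·563365 + 92993 = 18684038 → 262081039/18684038
APPEND 20: p_7 = 20·262081039 + 7902322 = 5249523102, q_7 = 20·18684038 + 563365 = 374244125 → 5249523102/374244125
APPEND 36: p_8 = 36·5249523102 + 262081039 = 189244912711, q_8 = 36·374244125 + 18684038 = 13491472538 → 189244912711/13491472538
APPEND 1: p_9 = 1·189244912711 + 5249523102 = 194494435813, q_9 = 1·13491472538 + 374244125 = 13865716663 → 194494435813/13865716663
APPEND 22: p_10 = 22·194494435813 + 189244912711 = 4468122500597, q_10 = 22·13865716663 + 13491472538 = 318537239124 → 4468122500597/318537239124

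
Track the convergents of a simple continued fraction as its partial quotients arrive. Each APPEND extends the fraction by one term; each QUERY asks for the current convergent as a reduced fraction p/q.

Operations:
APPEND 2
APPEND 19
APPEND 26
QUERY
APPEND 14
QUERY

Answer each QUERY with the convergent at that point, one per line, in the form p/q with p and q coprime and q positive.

APPEND 2: p_0 = 2·1 + 0 = 2, q_0 = 2·0 + 1 = 1 → 2/1
APPEND 19: p_1 = 19·2 + 1 = 39, q_1 = 19·1 + 0 = 19 → 39/19
APPEND 26: p_2 = 26·39 + 2 = 1016, q_2 = 26·19 + 1 = 495 → 1016/495
APPEND 14: p_3 = 14·1016 + 39 = 14263, q_3 = 14·495 + 19 = 6949 → 14263/6949

1016/495
14263/6949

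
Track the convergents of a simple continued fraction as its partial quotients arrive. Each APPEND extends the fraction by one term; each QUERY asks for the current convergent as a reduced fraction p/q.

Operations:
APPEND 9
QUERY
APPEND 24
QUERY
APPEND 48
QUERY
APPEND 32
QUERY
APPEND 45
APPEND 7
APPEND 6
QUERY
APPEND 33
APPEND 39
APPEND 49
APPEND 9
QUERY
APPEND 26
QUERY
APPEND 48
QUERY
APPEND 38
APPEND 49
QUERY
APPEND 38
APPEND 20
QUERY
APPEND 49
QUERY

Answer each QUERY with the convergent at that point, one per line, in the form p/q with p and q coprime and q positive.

9/1
217/24
10425/1153
333817/36920
648387072/71711299
371137316110005/41047609051684
9690714449610634/1071788367519531
465525430897420437/51486889249989172
867748722769925195197/95972592302738284455
660710771169684105289717/73074294213981176631595
32407819938436866868200859/3584289332566161576865512

APPEND 9: p_0 = 9·1 + 0 = 9, q_0 = 9·0 + 1 = 1 → 9/1
APPEND 24: p_1 = 24·9 + 1 = 217, q_1 = 24·1 + 0 = 24 → 217/24
APPEND 48: p_2 = 48·217 + 9 = 10425, q_2 = 48·24 + 1 = 1153 → 10425/1153
APPEND 32: p_3 = 32·10425 + 217 = 333817, q_3 = 32·1153 + 24 = 36920 → 333817/36920
APPEND 45: p_4 = 45·333817 + 10425 = 15032190, q_4 = 45·36920 + 1153 = 1662553 → 15032190/1662553
APPEND 7: p_5 = 7·15032190 + 333817 = 105559147, q_5 = 7·1662553 + 36920 = 11674791 → 105559147/11674791
APPEND 6: p_6 = 6·105559147 + 15032190 = 648387072, q_6 = 6·11674791 + 1662553 = 71711299 → 648387072/71711299
APPEND 33: p_7 = 33·648387072 + 105559147 = 21502332523, q_7 = 33·71711299 + 11674791 = 2378147658 → 21502332523/2378147658
APPEND 39: p_8 = 39·21502332523 + 648387072 = 839239355469, q_8 = 39·2378147658 + 71711299 = 92819469961 → 839239355469/92819469961
APPEND 49: p_9 = 49·839239355469 + 21502332523 = 41144230750504, q_9 = 49·92819469961 + 2378147658 = 4550532175747 → 41144230750504/4550532175747
APPEND 9: p_10 = 9·41144230750504 + 839239355469 = 371137316110005, q_10 = 9·4550532175747 + 92819469961 = 41047609051684 → 371137316110005/41047609051684
APPEND 26: p_11 = 26·371137316110005 + 41144230750504 = 9690714449610634, q_11 = 26·41047609051684 + 4550532175747 = 1071788367519531 → 9690714449610634/1071788367519531
APPEND 48: p_12 = 48·9690714449610634 + 371137316110005 = 465525430897420437, q_12 = 48·1071788367519531 + 41047609051684 = 51486889249989172 → 465525430897420437/51486889249989172
APPEND 38: p_13 = 38·465525430897420437 + 9690714449610634 = 17699657088551587240, q_13 = 38·51486889249989172 + 1071788367519531 = 1957573579867108067 → 17699657088551587240/1957573579867108067
APPEND 49: p_14 = 49·17699657088551587240 + 465525430897420437 = 867748722769925195197, q_14 = 49·1957573579867108067 + 51486889249989172 = 95972592302738284455 → 867748722769925195197/95972592302738284455
APPEND 38: p_15 = 38·867748722769925195197 + 17699657088551587240 = 32992151122345709004726, q_15 = 38·95972592302738284455 + 1957573579867108067 = 3648916081083921917357 → 32992151122345709004726/3648916081083921917357
APPEND 20: p_16 = 20·32992151122345709004726 + 867748722769925195197 = 660710771169684105289717, q_16 = 20·3648916081083921917357 + 95972592302738284455 = 73074294213981176631595 → 660710771169684105289717/73074294213981176631595
APPEND 49: p_17 = 49·660710771169684105289717 + 32992151122345709004726 = 32407819938436866868200859, q_17 = 49·73074294213981176631595 + 3648916081083921917357 = 3584289332566161576865512 → 32407819938436866868200859/3584289332566161576865512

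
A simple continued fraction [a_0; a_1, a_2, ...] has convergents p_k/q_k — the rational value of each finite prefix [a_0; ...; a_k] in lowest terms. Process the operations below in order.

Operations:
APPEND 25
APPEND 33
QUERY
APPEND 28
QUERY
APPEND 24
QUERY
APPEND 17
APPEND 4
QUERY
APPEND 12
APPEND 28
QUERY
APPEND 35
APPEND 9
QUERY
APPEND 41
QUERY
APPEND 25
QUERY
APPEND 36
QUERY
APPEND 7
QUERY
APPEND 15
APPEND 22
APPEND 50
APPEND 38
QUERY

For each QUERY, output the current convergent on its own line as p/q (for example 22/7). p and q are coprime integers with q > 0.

APPEND 25: p_0 = 25·1 + 0 = 25, q_0 = 25·0 + 1 = 1 → 25/1
APPEND 33: p_1 = 33·25 + 1 = 826, q_1 = 33·1 + 0 = 33 → 826/33
APPEND 28: p_2 = 28·826 + 25 = 23153, q_2 = 28·33 + 1 = 925 → 23153/925
APPEND 24: p_3 = 24·23153 + 826 = 556498, q_3 = 24·925 + 33 = 22233 → 556498/22233
APPEND 17: p_4 = 17·556498 + 23153 = 9483619, q_4 = 17·22233 + 925 = 378886 → 9483619/378886
APPEND 4: p_5 = 4·9483619 + 556498 = 38490974, q_5 = 4·378886 + 22233 = 1537777 → 38490974/1537777
APPEND 12: p_6 = 12·38490974 + 9483619 = 471375307, q_6 = 12·1537777 + 378886 = 18832210 → 471375307/18832210
APPEND 28: p_7 = 28·471375307 + 38490974 = 13236999570, q_7 = 28·18832210 + 1537777 = 528839657 → 13236999570/528839657
APPEND 35: p_8 = 35·13236999570 + 471375307 = 463766360257, q_8 = 35·528839657 + 18832210 = 18528220205 → 463766360257/18528220205
APPEND 9: p_9 = 9·463766360257 + 13236999570 = 4187134241883, q_9 = 9·18528220205 + 528839657 = 167282821502 → 4187134241883/167282821502
APPEND 41: p_10 = 41·4187134241883 + 463766360257 = 172136270277460, q_10 = 41·167282821502 + 18528220205 = 6877123901787 → 172136270277460/6877123901787
APPEND 25: p_11 = 25·172136270277460 + 4187134241883 = 4307593891178383, q_11 = 25·6877123901787 + 167282821502 = 172095380366177 → 4307593891178383/172095380366177
APPEND 36: p_12 = 36·4307593891178383 + 172136270277460 = 155245516352699248, q_12 = 36·172095380366177 + 6877123901787 = 6202310817084159 → 155245516352699248/6202310817084159
APPEND 7: p_13 = 7·155245516352699248 + 4307593891178383 = 1091026208360073119, q_13 = 7·6202310817084159 + 172095380366177 = 43588271099955290 → 1091026208360073119/43588271099955290
APPEND 15: p_14 = 15·1091026208360073119 + 155245516352699248 = 16520638641753796033, q_14 = 15·43588271099955290 + 6202310817084159 = 660026377316413509 → 16520638641753796033/660026377316413509
APPEND 22: p_15 = 22·16520638641753796033 + 1091026208360073119 = 364545076326943585845, q_15 = 22·660026377316413509 + 43588271099955290 = 14564168572061052488 → 364545076326943585845/14564168572061052488
APPEND 50: p_16 = 50·364545076326943585845 + 16520638641753796033 = 18243774454988933088283, q_16 = 50·14564168572061052488 + 660026377316413509 = 728868454980369037909 → 18243774454988933088283/728868454980369037909
APPEND 38: p_17 = 38·18243774454988933088283 + 364545076326943585845 = 693627974365906400940599, q_17 = 38·728868454980369037909 + 14564168572061052488 = 27711565457826084493030 → 693627974365906400940599/27711565457826084493030

826/33
23153/925
556498/22233
38490974/1537777
13236999570/528839657
4187134241883/167282821502
172136270277460/6877123901787
4307593891178383/172095380366177
155245516352699248/6202310817084159
1091026208360073119/43588271099955290
693627974365906400940599/27711565457826084493030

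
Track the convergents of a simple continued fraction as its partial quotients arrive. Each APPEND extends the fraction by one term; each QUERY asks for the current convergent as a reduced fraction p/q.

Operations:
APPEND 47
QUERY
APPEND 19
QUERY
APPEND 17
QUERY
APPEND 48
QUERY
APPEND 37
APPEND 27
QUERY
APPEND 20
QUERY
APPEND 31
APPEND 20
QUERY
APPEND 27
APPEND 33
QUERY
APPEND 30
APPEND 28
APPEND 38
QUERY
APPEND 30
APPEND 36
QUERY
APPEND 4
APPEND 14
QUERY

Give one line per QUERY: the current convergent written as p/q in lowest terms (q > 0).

47/1
894/19
15245/324
732654/15571
733065615/15579748
14688435743/312171411
9136179908703/194170041191
8164522939493460/173519542227509
261429956361212488365/5556136799239570882
282853221032982369415557/6011442651940733877094
16232530406520903284380657/344987853694287967668996

APPEND 47: p_0 = 47·1 + 0 = 47, q_0 = 47·0 + 1 = 1 → 47/1
APPEND 19: p_1 = 19·47 + 1 = 894, q_1 = 19·1 + 0 = 19 → 894/19
APPEND 17: p_2 = 17·894 + 47 = 15245, q_2 = 17·19 + 1 = 324 → 15245/324
APPEND 48: p_3 = 48·15245 + 894 = 732654, q_3 = 48·324 + 19 = 15571 → 732654/15571
APPEND 37: p_4 = 37·732654 + 15245 = 27123443, q_4 = 37·15571 + 324 = 576451 → 27123443/576451
APPEND 27: p_5 = 27·27123443 + 732654 = 733065615, q_5 = 27·576451 + 15571 = 15579748 → 733065615/15579748
APPEND 20: p_6 = 20·733065615 + 27123443 = 14688435743, q_6 = 20·15579748 + 576451 = 312171411 → 14688435743/312171411
APPEND 31: p_7 = 31·14688435743 + 733065615 = 456074573648, q_7 = 31·312171411 + 15579748 = 9692893489 → 456074573648/9692893489
APPEND 20: p_8 = 20·456074573648 + 14688435743 = 9136179908703, q_8 = 20·9692893489 + 312171411 = 194170041191 → 9136179908703/194170041191
APPEND 27: p_9 = 27·9136179908703 + 456074573648 = 247132932108629, q_9 = 27·194170041191 + 9692893489 = 5252284005646 → 247132932108629/5252284005646
APPEND 33: p_10 = 33·247132932108629 + 9136179908703 = 8164522939493460, q_10 = 33·5252284005646 + 194170041191 = 173519542227509 → 8164522939493460/173519542227509
APPEND 30: p_11 = 30·8164522939493460 + 247132932108629 = 245182821116912429, q_11 = 30·173519542227509 + 5252284005646 = 5210838550830916 → 245182821116912429/5210838550830916
APPEND 28: p_12 = 28·245182821116912429 + 8164522939493460 = 6873283514213041472, q_12 = 28·5210838550830916 + 173519542227509 = 146076998965493157 → 6873283514213041472/146076998965493157
APPEND 38: p_13 = 38·6873283514213041472 + 245182821116912429 = 261429956361212488365, q_13 = 38·146076998965493157 + 5210838550830916 = 5556136799239570882 → 261429956361212488365/5556136799239570882
APPEND 30: p_14 = 30·261429956361212488365 + 6873283514213041472 = 7849771974350587692422, q_14 = 30·5556136799239570882 + 146076998965493157 = 166830180976152619617 → 7849771974350587692422/166830180976152619617
APPEND 36: p_15 = 36·7849771974350587692422 + 261429956361212488365 = 282853221032982369415557, q_15 = 36·166830180976152619617 + 5556136799239570882 = 6011442651940733877094 → 282853221032982369415557/6011442651940733877094
APPEND 4: p_16 = 4·282853221032982369415557 + 7849771974350587692422 = 1139262656106280065354650, q_16 = 4·6011442651940733877094 + 166830180976152619617 = 24212600788739088127993 → 1139262656106280065354650/24212600788739088127993
APPEND 14: p_17 = 14·1139262656106280065354650 + 282853221032982369415557 = 16232530406520903284380657, q_17 = 14·24212600788739088127993 + 6011442651940733877094 = 344987853694287967668996 → 16232530406520903284380657/344987853694287967668996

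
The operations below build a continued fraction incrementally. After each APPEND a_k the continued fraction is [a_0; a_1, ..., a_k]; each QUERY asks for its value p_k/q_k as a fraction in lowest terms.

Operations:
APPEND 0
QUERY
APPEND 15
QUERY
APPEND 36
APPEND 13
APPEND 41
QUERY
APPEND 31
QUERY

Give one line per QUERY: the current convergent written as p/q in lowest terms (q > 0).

0/1
1/15
19265/289509
597684/8981827

APPEND 0: p_0 = 0·1 + 0 = 0, q_0 = 0·0 + 1 = 1 → 0/1
APPEND 15: p_1 = 15·0 + 1 = 1, q_1 = 15·1 + 0 = 15 → 1/15
APPEND 36: p_2 = 36·1 + 0 = 36, q_2 = 36·15 + 1 = 541 → 36/541
APPEND 13: p_3 = 13·36 + 1 = 469, q_3 = 13·541 + 15 = 7048 → 469/7048
APPEND 41: p_4 = 41·469 + 36 = 19265, q_4 = 41·7048 + 541 = 289509 → 19265/289509
APPEND 31: p_5 = 31·19265 + 469 = 597684, q_5 = 31·289509 + 7048 = 8981827 → 597684/8981827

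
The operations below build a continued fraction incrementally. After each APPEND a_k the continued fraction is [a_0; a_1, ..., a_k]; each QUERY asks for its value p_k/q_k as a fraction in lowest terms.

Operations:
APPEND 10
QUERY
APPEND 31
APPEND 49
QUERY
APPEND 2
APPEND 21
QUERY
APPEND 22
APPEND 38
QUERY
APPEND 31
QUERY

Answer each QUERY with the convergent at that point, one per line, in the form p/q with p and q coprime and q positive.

10/1
15249/1520
662238/66011
555463948/55367905
17233982433/1717860368

APPEND 10: p_0 = 10·1 + 0 = 10, q_0 = 10·0 + 1 = 1 → 10/1
APPEND 31: p_1 = 31·10 + 1 = 311, q_1 = 31·1 + 0 = 31 → 311/31
APPEND 49: p_2 = 49·311 + 10 = 15249, q_2 = 49·31 + 1 = 1520 → 15249/1520
APPEND 2: p_3 = 2·15249 + 311 = 30809, q_3 = 2·1520 + 31 = 3071 → 30809/3071
APPEND 21: p_4 = 21·30809 + 15249 = 662238, q_4 = 21·3071 + 1520 = 66011 → 662238/66011
APPEND 22: p_5 = 22·662238 + 30809 = 14600045, q_5 = 22·66011 + 3071 = 1455313 → 14600045/1455313
APPEND 38: p_6 = 38·14600045 + 662238 = 555463948, q_6 = 38·1455313 + 66011 = 55367905 → 555463948/55367905
APPEND 31: p_7 = 31·555463948 + 14600045 = 17233982433, q_7 = 31·55367905 + 1455313 = 1717860368 → 17233982433/1717860368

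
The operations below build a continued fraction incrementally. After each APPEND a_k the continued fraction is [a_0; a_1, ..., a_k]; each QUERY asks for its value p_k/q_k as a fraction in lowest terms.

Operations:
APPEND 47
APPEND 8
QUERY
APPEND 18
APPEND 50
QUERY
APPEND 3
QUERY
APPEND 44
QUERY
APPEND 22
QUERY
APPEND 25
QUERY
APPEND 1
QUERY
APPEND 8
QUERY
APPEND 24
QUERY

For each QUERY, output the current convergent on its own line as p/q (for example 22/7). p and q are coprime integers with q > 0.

377/8
342027/7258
1032914/21919
45790243/971694
1008418260/21399187
25256246743/535951369
26264665003/557350556
235373566767/4994755817
5675230267411/120431490164

APPEND 47: p_0 = 47·1 + 0 = 47, q_0 = 47·0 + 1 = 1 → 47/1
APPEND 8: p_1 = 8·47 + 1 = 377, q_1 = 8·1 + 0 = 8 → 377/8
APPEND 18: p_2 = 18·377 + 47 = 6833, q_2 = 18·8 + 1 = 145 → 6833/145
APPEND 50: p_3 = 50·6833 + 377 = 342027, q_3 = 50·145 + 8 = 7258 → 342027/7258
APPEND 3: p_4 = 3·342027 + 6833 = 1032914, q_4 = 3·7258 + 145 = 21919 → 1032914/21919
APPEND 44: p_5 = 44·1032914 + 342027 = 45790243, q_5 = 44·21919 + 7258 = 971694 → 45790243/971694
APPEND 22: p_6 = 22·45790243 + 1032914 = 1008418260, q_6 = 22·971694 + 21919 = 21399187 → 1008418260/21399187
APPEND 25: p_7 = 25·1008418260 + 45790243 = 25256246743, q_7 = 25·21399187 + 971694 = 535951369 → 25256246743/535951369
APPEND 1: p_8 = 1·25256246743 + 1008418260 = 26264665003, q_8 = 1·535951369 + 21399187 = 557350556 → 26264665003/557350556
APPEND 8: p_9 = 8·26264665003 + 25256246743 = 235373566767, q_9 = 8·557350556 + 535951369 = 4994755817 → 235373566767/4994755817
APPEND 24: p_10 = 24·235373566767 + 26264665003 = 5675230267411, q_10 = 24·4994755817 + 557350556 = 120431490164 → 5675230267411/120431490164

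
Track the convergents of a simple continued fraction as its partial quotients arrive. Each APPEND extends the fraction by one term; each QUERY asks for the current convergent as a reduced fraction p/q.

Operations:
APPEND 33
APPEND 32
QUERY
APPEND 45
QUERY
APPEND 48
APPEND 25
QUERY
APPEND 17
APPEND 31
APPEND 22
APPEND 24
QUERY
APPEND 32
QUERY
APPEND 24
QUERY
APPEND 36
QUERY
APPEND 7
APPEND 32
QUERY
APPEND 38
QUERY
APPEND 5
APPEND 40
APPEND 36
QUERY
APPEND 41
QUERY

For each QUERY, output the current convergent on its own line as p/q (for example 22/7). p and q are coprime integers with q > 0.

1057/32
47598/1441
57191623/1731441
16035179838463/485455148120
513792626155938/15554753856593
12347058207580975/373799547706352
445007888099071038/13472338471285265
100521880684933574750/3043237741565787889
3822958868302376918741/115737714348346642989
27826897195444500549818331/842442095181974342231398
1141675220620980697646208512/34563510912554628338243667

APPEND 33: p_0 = 33·1 + 0 = 33, q_0 = 33·0 + 1 = 1 → 33/1
APPEND 32: p_1 = 32·33 + 1 = 1057, q_1 = 32·1 + 0 = 32 → 1057/32
APPEND 45: p_2 = 45·1057 + 33 = 47598, q_2 = 45·32 + 1 = 1441 → 47598/1441
APPEND 48: p_3 = 48·47598 + 1057 = 2285761, q_3 = 48·1441 + 32 = 69200 → 2285761/69200
APPEND 25: p_4 = 25·2285761 + 47598 = 57191623, q_4 = 25·69200 + 1441 = 1731441 → 57191623/1731441
APPEND 17: p_5 = 17·57191623 + 2285761 = 974543352, q_5 = 17·1731441 + 69200 = 29503697 → 974543352/29503697
APPEND 31: p_6 = 31·974543352 + 57191623 = 30268035535, q_6 = 31·29503697 + 1731441 = 916346048 → 30268035535/916346048
APPEND 22: p_7 = 22·30268035535 + 974543352 = 666871325122, q_7 = 22·916346048 + 29503697 = 20189116753 → 666871325122/20189116753
APPEND 24: p_8 = 24·666871325122 + 30268035535 = 16035179838463, q_8 = 24·20189116753 + 916346048 = 485455148120 → 16035179838463/485455148120
APPEND 32: p_9 = 32·16035179838463 + 666871325122 = 513792626155938, q_9 = 32·485455148120 + 20189116753 = 15554753856593 → 513792626155938/15554753856593
APPEND 24: p_10 = 24·513792626155938 + 16035179838463 = 12347058207580975, q_10 = 24·15554753856593 + 485455148120 = 373799547706352 → 12347058207580975/373799547706352
APPEND 36: p_11 = 36·12347058207580975 + 513792626155938 = 445007888099071038, q_11 = 36·373799547706352 + 15554753856593 = 13472338471285265 → 445007888099071038/13472338471285265
APPEND 7: p_12 = 7·445007888099071038 + 12347058207580975 = 3127402274901078241, q_12 = 7·13472338471285265 + 373799547706352 = 94680168846703207 → 3127402274901078241/94680168846703207
APPEND 32: p_13 = 32·3127402274901078241 + 445007888099071038 = 100521880684933574750, q_13 = 32·94680168846703207 + 13472338471285265 = 3043237741565787889 → 100521880684933574750/3043237741565787889
APPEND 38: p_14 = 38·100521880684933574750 + 3127402274901078241 = 3822958868302376918741, q_14 = 38·3043237741565787889 + 94680168846703207 = 115737714348346642989 → 3822958868302376918741/115737714348346642989
APPEND 5: p_15 = 5·3822958868302376918741 + 100521880684933574750 = 19215316222196818168455, q_15 = 5·115737714348346642989 + 3043237741565787889 = 581731809483299002834 → 19215316222196818168455/581731809483299002834
APPEND 40: p_16 = 40·19215316222196818168455 + 3822958868302376918741 = 772435607756175103656941, q_16 = 40·581731809483299002834 + 115737714348346642989 = 23385010093680306756349 → 772435607756175103656941/23385010093680306756349
APPEND 36: p_17 = 36·772435607756175103656941 + 19215316222196818168455 = 27826897195444500549818331, q_17 = 36·23385010093680306756349 + 581731809483299002834 = 842442095181974342231398 → 27826897195444500549818331/842442095181974342231398
APPEND 41: p_18 = 41·27826897195444500549818331 + 772435607756175103656941 = 1141675220620980697646208512, q_18 = 41·842442095181974342231398 + 23385010093680306756349 = 34563510912554628338243667 → 1141675220620980697646208512/34563510912554628338243667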